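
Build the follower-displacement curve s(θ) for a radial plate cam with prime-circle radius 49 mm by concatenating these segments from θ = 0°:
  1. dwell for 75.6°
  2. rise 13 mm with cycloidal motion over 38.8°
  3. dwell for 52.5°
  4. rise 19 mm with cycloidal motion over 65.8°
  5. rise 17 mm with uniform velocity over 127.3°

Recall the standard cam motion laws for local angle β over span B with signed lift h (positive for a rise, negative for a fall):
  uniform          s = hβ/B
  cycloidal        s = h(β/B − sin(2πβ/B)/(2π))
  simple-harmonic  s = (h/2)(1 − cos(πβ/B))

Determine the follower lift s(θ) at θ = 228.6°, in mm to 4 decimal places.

seg 1 [0°–75.6°] dwell: s stays 0.0000
seg 2 [75.6°–114.4°] cycloidal, h=13: full span → s += 13 → s = 13.0000
seg 3 [114.4°–166.9°] dwell: s stays 13.0000
seg 4 [166.9°–232.7°] cycloidal, h=19: θ=228.6° here. β=61.7, B=65.8. 19·(0.9377 − sin(2π·0.9377)/(2π)) = 18.9700 → s = 31.9700

31.9700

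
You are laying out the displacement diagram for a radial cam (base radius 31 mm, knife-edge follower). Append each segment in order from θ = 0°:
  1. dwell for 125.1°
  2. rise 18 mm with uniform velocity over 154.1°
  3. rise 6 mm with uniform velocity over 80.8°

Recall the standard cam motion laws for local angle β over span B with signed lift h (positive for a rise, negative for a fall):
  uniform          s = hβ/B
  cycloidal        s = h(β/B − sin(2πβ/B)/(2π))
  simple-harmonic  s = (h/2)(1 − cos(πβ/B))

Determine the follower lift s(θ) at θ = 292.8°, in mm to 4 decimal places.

seg 1 [0°–125.1°] dwell: s stays 0.0000
seg 2 [125.1°–279.2°] uniform, h=18: full span → s += 18 → s = 18.0000
seg 3 [279.2°–360°] uniform, h=6: θ=292.8° here. β=13.6, B=80.8. 6·13.6/80.8 = 1.0099 → s = 19.0099

19.0099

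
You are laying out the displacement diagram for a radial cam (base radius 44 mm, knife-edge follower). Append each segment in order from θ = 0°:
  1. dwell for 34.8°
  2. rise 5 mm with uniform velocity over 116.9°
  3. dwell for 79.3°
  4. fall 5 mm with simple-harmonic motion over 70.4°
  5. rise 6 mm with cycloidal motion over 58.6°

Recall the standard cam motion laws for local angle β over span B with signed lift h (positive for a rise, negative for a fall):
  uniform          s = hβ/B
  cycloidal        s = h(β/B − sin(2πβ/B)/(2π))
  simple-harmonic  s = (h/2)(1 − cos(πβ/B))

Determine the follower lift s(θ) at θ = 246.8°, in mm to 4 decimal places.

seg 1 [0°–34.8°] dwell: s stays 0.0000
seg 2 [34.8°–151.7°] uniform, h=5: full span → s += 5 → s = 5.0000
seg 3 [151.7°–231°] dwell: s stays 5.0000
seg 4 [231°–301.4°] simple-harmonic, h=-5: θ=246.8° here. β=15.8, B=70.4. -5/2·(1 − cos(π·0.2244)) = -0.5961 → s = 4.4039

4.4039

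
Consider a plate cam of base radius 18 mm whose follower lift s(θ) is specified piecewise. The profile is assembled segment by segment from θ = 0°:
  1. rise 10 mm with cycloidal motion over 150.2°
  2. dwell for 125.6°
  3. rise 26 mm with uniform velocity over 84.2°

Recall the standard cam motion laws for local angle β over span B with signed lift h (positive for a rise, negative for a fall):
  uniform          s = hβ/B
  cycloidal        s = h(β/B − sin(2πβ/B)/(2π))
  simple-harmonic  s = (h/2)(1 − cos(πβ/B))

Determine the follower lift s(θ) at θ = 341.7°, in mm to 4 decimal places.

seg 1 [0°–150.2°] cycloidal, h=10: full span → s += 10 → s = 10.0000
seg 2 [150.2°–275.8°] dwell: s stays 10.0000
seg 3 [275.8°–360°] uniform, h=26: θ=341.7° here. β=65.9, B=84.2. 26·65.9/84.2 = 20.3492 → s = 30.3492

30.3492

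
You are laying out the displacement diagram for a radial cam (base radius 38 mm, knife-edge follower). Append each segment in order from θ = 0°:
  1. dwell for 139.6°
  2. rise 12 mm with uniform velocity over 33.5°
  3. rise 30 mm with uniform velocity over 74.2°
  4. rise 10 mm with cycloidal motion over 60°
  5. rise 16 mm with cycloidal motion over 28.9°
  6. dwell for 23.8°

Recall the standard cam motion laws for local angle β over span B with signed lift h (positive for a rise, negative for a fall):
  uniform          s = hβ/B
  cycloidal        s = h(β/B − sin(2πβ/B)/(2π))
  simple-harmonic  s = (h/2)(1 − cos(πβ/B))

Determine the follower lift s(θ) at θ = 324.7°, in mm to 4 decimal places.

seg 1 [0°–139.6°] dwell: s stays 0.0000
seg 2 [139.6°–173.1°] uniform, h=12: full span → s += 12 → s = 12.0000
seg 3 [173.1°–247.3°] uniform, h=30: full span → s += 30 → s = 42.0000
seg 4 [247.3°–307.3°] cycloidal, h=10: full span → s += 10 → s = 52.0000
seg 5 [307.3°–336.2°] cycloidal, h=16: θ=324.7° here. β=17.4, B=28.9. 16·(0.6021 − sin(2π·0.6021)/(2π)) = 11.1567 → s = 63.1567

63.1567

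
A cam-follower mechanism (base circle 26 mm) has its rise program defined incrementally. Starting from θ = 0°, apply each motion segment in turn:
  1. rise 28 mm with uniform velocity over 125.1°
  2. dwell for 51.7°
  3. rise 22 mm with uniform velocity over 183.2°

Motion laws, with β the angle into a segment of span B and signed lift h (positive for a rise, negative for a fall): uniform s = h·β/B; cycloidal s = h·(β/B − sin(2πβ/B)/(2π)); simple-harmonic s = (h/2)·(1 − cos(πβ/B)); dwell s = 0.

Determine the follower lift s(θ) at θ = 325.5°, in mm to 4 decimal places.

seg 1 [0°–125.1°] uniform, h=28: full span → s += 28 → s = 28.0000
seg 2 [125.1°–176.8°] dwell: s stays 28.0000
seg 3 [176.8°–360°] uniform, h=22: θ=325.5° here. β=148.7, B=183.2. 22·148.7/183.2 = 17.8570 → s = 45.8570

45.8570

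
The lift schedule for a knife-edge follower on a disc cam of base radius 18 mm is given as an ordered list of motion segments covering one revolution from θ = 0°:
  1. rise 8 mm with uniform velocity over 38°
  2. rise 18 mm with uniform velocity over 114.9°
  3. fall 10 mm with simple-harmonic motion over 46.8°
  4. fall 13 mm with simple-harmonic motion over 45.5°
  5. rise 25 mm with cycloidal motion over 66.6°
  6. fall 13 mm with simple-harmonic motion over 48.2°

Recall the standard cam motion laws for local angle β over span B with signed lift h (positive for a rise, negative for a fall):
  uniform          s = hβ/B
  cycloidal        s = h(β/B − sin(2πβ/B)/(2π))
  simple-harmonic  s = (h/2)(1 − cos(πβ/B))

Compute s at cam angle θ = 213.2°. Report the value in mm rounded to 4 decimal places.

seg 1 [0°–38°] uniform, h=8: full span → s += 8 → s = 8.0000
seg 2 [38°–152.9°] uniform, h=18: full span → s += 18 → s = 26.0000
seg 3 [152.9°–199.7°] simple-harmonic, h=-10: full span → s += -10 → s = 16.0000
seg 4 [199.7°–245.2°] simple-harmonic, h=-13: θ=213.2° here. β=13.5, B=45.5. -13/2·(1 − cos(π·0.2967)) = -2.6251 → s = 13.3749

13.3749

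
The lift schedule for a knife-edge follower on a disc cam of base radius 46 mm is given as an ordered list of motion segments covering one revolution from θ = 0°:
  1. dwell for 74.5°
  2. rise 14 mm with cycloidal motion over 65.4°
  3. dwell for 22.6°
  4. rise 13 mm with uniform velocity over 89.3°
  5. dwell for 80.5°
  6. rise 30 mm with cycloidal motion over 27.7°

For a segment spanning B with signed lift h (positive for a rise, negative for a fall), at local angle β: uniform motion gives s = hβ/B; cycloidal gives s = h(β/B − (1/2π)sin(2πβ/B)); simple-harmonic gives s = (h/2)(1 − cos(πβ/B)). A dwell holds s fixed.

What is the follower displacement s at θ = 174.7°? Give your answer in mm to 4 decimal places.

seg 1 [0°–74.5°] dwell: s stays 0.0000
seg 2 [74.5°–139.9°] cycloidal, h=14: full span → s += 14 → s = 14.0000
seg 3 [139.9°–162.5°] dwell: s stays 14.0000
seg 4 [162.5°–251.8°] uniform, h=13: θ=174.7° here. β=12.2, B=89.3. 13·12.2/89.3 = 1.7760 → s = 15.7760

15.7760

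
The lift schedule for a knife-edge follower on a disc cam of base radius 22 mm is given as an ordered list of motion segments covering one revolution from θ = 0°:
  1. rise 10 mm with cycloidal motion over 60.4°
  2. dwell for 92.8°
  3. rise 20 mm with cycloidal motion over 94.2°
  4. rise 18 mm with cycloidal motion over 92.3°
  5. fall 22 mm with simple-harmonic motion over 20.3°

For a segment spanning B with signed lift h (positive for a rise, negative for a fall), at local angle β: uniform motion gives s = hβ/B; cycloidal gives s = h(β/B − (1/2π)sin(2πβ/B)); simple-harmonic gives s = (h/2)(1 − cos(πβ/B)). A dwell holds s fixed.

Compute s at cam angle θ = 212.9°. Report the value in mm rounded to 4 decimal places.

seg 1 [0°–60.4°] cycloidal, h=10: full span → s += 10 → s = 10.0000
seg 2 [60.4°–153.2°] dwell: s stays 10.0000
seg 3 [153.2°–247.4°] cycloidal, h=20: θ=212.9° here. β=59.7, B=94.2. 20·(0.6338 − sin(2π·0.6338)/(2π)) = 15.0463 → s = 25.0463

25.0463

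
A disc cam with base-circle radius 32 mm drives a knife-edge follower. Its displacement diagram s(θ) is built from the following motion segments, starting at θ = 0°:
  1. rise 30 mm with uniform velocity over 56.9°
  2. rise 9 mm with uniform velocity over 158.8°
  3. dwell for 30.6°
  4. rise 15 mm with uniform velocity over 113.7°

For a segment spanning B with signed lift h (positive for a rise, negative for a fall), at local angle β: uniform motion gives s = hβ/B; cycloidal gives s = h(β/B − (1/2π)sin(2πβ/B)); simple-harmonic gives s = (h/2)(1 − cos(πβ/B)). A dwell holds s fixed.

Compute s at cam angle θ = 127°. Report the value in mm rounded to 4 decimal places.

seg 1 [0°–56.9°] uniform, h=30: full span → s += 30 → s = 30.0000
seg 2 [56.9°–215.7°] uniform, h=9: θ=127° here. β=70.1, B=158.8. 9·70.1/158.8 = 3.9729 → s = 33.9729

33.9729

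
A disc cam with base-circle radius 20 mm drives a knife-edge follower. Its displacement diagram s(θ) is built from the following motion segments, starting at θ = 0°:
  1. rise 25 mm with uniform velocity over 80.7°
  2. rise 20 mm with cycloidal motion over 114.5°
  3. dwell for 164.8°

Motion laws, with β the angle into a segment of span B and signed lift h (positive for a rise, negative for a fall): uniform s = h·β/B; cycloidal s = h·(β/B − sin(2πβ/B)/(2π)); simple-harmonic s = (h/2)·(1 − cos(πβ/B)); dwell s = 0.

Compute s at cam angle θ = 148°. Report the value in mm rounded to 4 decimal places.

seg 1 [0°–80.7°] uniform, h=25: full span → s += 25 → s = 25.0000
seg 2 [80.7°–195.2°] cycloidal, h=20: θ=148° here. β=67.3, B=114.5. 20·(0.5878 − sin(2π·0.5878)/(2π)) = 13.4233 → s = 38.4233

38.4233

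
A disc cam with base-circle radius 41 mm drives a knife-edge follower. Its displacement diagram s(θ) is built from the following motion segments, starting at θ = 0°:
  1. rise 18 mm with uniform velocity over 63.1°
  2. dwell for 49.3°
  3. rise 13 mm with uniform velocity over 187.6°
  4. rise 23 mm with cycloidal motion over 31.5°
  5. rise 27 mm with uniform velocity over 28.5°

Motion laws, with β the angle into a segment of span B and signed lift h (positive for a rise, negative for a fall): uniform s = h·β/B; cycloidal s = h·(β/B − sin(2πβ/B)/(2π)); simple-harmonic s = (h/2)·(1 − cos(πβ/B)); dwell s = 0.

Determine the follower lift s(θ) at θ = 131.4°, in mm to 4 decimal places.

seg 1 [0°–63.1°] uniform, h=18: full span → s += 18 → s = 18.0000
seg 2 [63.1°–112.4°] dwell: s stays 18.0000
seg 3 [112.4°–300°] uniform, h=13: θ=131.4° here. β=19, B=187.6. 13·19/187.6 = 1.3166 → s = 19.3166

19.3166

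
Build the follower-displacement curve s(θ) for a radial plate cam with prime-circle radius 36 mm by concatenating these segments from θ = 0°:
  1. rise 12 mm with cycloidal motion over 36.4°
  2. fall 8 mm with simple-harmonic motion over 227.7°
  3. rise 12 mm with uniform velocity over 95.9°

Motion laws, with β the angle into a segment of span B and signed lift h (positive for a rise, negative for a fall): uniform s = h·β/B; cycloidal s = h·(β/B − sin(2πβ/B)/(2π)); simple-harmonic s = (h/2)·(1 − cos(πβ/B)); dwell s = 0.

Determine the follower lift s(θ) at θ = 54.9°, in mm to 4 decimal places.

seg 1 [0°–36.4°] cycloidal, h=12: full span → s += 12 → s = 12.0000
seg 2 [36.4°–264.1°] simple-harmonic, h=-8: θ=54.9° here. β=18.5, B=227.7. -8/2·(1 − cos(π·0.0812)) = -0.1296 → s = 11.8704

11.8704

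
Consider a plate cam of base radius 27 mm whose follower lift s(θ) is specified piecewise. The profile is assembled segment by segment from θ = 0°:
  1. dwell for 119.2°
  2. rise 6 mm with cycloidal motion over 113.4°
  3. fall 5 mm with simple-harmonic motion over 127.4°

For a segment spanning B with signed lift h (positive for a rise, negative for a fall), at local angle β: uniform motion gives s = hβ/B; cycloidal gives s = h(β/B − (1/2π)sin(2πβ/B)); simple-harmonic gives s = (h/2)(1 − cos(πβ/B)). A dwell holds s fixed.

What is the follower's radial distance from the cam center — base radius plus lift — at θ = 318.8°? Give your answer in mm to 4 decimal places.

seg 1 [0°–119.2°] dwell: s stays 0.0000
seg 2 [119.2°–232.6°] cycloidal, h=6: full span → s += 6 → s = 6.0000
seg 3 [232.6°–360°] simple-harmonic, h=-5: θ=318.8° here. β=86.2, B=127.4. -5/2·(1 − cos(π·0.6766)) = -3.8170 → s = 2.1830
radial distance = base radius + s = 27 + 2.1830 = 29.1830

29.1830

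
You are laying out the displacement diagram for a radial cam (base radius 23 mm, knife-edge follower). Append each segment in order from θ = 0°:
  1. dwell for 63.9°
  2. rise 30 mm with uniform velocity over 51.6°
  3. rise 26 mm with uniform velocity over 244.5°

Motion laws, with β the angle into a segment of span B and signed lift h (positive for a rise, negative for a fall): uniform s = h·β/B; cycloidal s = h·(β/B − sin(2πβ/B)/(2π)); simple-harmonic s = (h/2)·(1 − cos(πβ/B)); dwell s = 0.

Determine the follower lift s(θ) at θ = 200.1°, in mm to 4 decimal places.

seg 1 [0°–63.9°] dwell: s stays 0.0000
seg 2 [63.9°–115.5°] uniform, h=30: full span → s += 30 → s = 30.0000
seg 3 [115.5°–360°] uniform, h=26: θ=200.1° here. β=84.6, B=244.5. 26·84.6/244.5 = 8.9963 → s = 38.9963

38.9963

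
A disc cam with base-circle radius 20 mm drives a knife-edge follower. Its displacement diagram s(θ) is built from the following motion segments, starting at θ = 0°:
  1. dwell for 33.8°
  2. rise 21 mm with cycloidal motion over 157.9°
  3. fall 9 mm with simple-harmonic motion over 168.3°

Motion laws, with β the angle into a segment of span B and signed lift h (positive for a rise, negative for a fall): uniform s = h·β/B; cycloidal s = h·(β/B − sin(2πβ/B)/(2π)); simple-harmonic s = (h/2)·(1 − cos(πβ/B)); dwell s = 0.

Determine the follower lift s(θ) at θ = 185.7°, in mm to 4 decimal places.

seg 1 [0°–33.8°] dwell: s stays 0.0000
seg 2 [33.8°–191.7°] cycloidal, h=21: θ=185.7° here. β=151.9, B=157.9. 21·(0.9620 − sin(2π·0.9620)/(2π)) = 20.9924 → s = 20.9924

20.9924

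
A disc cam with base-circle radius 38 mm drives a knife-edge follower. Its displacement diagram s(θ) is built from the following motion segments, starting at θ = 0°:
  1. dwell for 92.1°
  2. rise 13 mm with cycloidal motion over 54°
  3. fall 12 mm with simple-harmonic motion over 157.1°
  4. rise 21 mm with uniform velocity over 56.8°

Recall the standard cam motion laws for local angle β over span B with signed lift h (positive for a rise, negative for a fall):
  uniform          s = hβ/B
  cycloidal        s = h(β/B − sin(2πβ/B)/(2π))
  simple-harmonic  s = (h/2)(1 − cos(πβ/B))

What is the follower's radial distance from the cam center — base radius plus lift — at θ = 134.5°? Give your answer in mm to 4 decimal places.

seg 1 [0°–92.1°] dwell: s stays 0.0000
seg 2 [92.1°–146.1°] cycloidal, h=13: θ=134.5° here. β=42.4, B=54. 13·(0.7852 − sin(2π·0.7852)/(2π)) = 12.2261 → s = 12.2261
radial distance = base radius + s = 38 + 12.2261 = 50.2261

50.2261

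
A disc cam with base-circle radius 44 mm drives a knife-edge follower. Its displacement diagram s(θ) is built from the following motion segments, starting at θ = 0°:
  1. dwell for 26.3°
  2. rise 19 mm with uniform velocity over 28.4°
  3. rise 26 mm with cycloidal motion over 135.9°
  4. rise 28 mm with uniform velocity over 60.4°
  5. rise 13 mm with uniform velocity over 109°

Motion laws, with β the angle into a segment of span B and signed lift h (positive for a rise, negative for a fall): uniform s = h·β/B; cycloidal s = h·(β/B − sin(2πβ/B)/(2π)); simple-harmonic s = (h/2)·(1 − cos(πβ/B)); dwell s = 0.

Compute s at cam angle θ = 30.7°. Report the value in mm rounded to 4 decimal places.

seg 1 [0°–26.3°] dwell: s stays 0.0000
seg 2 [26.3°–54.7°] uniform, h=19: θ=30.7° here. β=4.4, B=28.4. 19·4.4/28.4 = 2.9437 → s = 2.9437

2.9437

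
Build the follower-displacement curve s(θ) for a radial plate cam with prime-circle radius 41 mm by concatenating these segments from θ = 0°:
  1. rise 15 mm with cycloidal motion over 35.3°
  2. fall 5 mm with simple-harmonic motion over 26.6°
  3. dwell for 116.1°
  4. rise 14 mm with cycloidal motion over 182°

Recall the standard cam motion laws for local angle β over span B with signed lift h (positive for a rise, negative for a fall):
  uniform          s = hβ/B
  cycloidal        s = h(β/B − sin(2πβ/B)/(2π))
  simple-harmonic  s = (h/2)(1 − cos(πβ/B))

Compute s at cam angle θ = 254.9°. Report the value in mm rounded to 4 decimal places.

seg 1 [0°–35.3°] cycloidal, h=15: full span → s += 15 → s = 15.0000
seg 2 [35.3°–61.9°] simple-harmonic, h=-5: full span → s += -5 → s = 10.0000
seg 3 [61.9°–178°] dwell: s stays 10.0000
seg 4 [178°–360°] cycloidal, h=14: θ=254.9° here. β=76.9, B=182. 14·(0.4225 − sin(2π·0.4225)/(2π)) = 4.8731 → s = 14.8731

14.8731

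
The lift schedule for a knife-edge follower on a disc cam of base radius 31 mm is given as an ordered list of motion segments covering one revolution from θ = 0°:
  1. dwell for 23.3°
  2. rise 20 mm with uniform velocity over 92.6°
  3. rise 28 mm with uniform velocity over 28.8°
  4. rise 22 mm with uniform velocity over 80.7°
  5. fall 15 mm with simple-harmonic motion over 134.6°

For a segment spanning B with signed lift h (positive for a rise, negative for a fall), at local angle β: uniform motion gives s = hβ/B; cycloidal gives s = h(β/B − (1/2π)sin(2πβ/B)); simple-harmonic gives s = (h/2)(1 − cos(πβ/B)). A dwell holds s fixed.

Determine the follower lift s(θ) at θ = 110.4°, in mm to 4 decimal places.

seg 1 [0°–23.3°] dwell: s stays 0.0000
seg 2 [23.3°–115.9°] uniform, h=20: θ=110.4° here. β=87.1, B=92.6. 20·87.1/92.6 = 18.8121 → s = 18.8121

18.8121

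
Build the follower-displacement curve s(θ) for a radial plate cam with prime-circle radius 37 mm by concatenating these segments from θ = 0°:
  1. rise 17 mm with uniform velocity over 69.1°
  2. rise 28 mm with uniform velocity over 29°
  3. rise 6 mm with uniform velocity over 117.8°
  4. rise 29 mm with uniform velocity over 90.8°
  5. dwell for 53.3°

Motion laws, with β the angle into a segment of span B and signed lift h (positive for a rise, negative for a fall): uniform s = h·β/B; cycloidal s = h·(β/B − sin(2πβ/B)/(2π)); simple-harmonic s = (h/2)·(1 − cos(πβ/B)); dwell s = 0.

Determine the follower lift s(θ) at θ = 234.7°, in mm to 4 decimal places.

seg 1 [0°–69.1°] uniform, h=17: full span → s += 17 → s = 17.0000
seg 2 [69.1°–98.1°] uniform, h=28: full span → s += 28 → s = 45.0000
seg 3 [98.1°–215.9°] uniform, h=6: full span → s += 6 → s = 51.0000
seg 4 [215.9°–306.7°] uniform, h=29: θ=234.7° here. β=18.8, B=90.8. 29·18.8/90.8 = 6.0044 → s = 57.0044

57.0044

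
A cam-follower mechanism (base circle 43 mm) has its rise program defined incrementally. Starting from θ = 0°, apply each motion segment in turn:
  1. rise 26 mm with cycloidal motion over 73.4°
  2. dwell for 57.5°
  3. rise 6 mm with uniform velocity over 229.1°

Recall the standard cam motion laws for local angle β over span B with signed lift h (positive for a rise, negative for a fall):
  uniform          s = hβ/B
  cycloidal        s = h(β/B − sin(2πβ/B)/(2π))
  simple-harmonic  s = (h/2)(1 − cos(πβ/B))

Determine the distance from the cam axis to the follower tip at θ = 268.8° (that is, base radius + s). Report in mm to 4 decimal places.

seg 1 [0°–73.4°] cycloidal, h=26: full span → s += 26 → s = 26.0000
seg 2 [73.4°–130.9°] dwell: s stays 26.0000
seg 3 [130.9°–360°] uniform, h=6: θ=268.8° here. β=137.9, B=229.1. 6·137.9/229.1 = 3.6115 → s = 29.6115
radial distance = base radius + s = 43 + 29.6115 = 72.6115

72.6115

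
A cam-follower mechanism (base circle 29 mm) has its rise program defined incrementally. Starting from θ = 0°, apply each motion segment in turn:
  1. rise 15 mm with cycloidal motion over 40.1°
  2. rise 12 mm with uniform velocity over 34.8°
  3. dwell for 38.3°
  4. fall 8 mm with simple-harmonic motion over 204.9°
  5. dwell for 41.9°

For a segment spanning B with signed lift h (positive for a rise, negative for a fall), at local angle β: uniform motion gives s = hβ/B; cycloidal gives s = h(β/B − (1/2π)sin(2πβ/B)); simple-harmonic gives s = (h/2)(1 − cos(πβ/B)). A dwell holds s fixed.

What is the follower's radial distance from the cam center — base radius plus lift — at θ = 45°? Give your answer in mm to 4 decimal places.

seg 1 [0°–40.1°] cycloidal, h=15: full span → s += 15 → s = 15.0000
seg 2 [40.1°–74.9°] uniform, h=12: θ=45° here. β=4.9, B=34.8. 12·4.9/34.8 = 1.6897 → s = 16.6897
radial distance = base radius + s = 29 + 16.6897 = 45.6897

45.6897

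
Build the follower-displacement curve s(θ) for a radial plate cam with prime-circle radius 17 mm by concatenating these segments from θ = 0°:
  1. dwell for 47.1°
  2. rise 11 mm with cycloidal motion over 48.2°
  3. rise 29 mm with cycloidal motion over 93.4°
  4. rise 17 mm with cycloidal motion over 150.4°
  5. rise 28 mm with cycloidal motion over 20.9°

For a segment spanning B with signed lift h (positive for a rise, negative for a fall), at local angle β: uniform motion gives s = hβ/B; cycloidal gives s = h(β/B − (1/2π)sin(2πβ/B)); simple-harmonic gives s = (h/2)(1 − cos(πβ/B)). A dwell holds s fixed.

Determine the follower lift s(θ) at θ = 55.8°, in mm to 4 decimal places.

seg 1 [0°–47.1°] dwell: s stays 0.0000
seg 2 [47.1°–95.3°] cycloidal, h=11: θ=55.8° here. β=8.7, B=48.2. 11·(0.1805 − sin(2π·0.1805)/(2π)) = 0.3991 → s = 0.3991

0.3991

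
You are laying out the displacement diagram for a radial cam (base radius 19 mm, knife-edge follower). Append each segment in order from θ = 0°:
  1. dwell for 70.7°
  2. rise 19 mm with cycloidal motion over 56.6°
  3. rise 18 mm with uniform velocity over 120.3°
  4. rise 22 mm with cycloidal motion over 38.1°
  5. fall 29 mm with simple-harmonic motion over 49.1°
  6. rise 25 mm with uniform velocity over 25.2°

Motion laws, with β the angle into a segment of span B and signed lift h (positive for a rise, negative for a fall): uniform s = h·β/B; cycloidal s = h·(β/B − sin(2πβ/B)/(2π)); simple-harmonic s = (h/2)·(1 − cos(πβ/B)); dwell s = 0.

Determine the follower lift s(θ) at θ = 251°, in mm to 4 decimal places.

seg 1 [0°–70.7°] dwell: s stays 0.0000
seg 2 [70.7°–127.3°] cycloidal, h=19: full span → s += 19 → s = 19.0000
seg 3 [127.3°–247.6°] uniform, h=18: full span → s += 18 → s = 37.0000
seg 4 [247.6°–285.7°] cycloidal, h=22: θ=251° here. β=3.4, B=38.1. 22·(0.0892 − sin(2π·0.0892)/(2π)) = 0.1013 → s = 37.1013

37.1013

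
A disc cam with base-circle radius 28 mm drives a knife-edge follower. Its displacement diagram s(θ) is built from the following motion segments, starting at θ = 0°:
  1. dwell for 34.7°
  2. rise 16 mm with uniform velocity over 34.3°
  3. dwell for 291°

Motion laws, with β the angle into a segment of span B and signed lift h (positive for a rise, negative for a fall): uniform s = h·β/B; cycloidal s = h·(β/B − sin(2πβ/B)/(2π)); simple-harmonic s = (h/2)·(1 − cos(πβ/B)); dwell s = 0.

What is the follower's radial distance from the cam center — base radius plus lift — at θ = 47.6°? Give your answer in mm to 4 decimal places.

seg 1 [0°–34.7°] dwell: s stays 0.0000
seg 2 [34.7°–69°] uniform, h=16: θ=47.6° here. β=12.9, B=34.3. 16·12.9/34.3 = 6.0175 → s = 6.0175
radial distance = base radius + s = 28 + 6.0175 = 34.0175

34.0175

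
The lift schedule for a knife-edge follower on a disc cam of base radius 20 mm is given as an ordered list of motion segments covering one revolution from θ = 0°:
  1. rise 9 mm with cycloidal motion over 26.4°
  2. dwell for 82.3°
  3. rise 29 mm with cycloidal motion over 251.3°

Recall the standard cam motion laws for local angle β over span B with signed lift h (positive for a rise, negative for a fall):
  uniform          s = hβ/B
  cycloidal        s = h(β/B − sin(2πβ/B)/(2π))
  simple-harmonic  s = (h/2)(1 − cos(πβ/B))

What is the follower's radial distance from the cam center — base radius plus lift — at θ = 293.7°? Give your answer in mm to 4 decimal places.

seg 1 [0°–26.4°] cycloidal, h=9: full span → s += 9 → s = 9.0000
seg 2 [26.4°–108.7°] dwell: s stays 9.0000
seg 3 [108.7°–360°] cycloidal, h=29: θ=293.7° here. β=185, B=251.3. 29·(0.7362 − sin(2π·0.7362)/(2π)) = 25.9471 → s = 34.9471
radial distance = base radius + s = 20 + 34.9471 = 54.9471

54.9471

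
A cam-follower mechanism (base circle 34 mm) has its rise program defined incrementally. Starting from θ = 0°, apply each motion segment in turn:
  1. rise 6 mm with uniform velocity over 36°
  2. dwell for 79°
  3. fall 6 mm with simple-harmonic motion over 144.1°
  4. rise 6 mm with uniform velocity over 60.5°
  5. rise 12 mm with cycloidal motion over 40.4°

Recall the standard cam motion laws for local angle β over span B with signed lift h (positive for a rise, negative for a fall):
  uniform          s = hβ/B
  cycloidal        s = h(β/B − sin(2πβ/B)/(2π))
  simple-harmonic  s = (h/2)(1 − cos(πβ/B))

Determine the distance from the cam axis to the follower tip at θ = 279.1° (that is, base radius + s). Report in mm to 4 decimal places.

seg 1 [0°–36°] uniform, h=6: full span → s += 6 → s = 6.0000
seg 2 [36°–115°] dwell: s stays 6.0000
seg 3 [115°–259.1°] simple-harmonic, h=-6: full span → s += -6 → s = 0.0000
seg 4 [259.1°–319.6°] uniform, h=6: θ=279.1° here. β=20, B=60.5. 6·20/60.5 = 1.9835 → s = 1.9835
radial distance = base radius + s = 34 + 1.9835 = 35.9835

35.9835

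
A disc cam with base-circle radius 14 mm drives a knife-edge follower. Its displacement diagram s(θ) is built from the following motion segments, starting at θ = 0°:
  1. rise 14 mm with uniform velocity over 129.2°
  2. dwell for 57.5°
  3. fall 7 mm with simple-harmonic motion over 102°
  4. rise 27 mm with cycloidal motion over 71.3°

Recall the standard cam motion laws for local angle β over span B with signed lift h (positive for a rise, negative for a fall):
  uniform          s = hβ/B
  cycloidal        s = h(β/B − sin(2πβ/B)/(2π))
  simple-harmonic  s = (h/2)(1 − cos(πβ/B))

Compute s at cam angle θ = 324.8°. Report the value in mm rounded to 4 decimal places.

seg 1 [0°–129.2°] uniform, h=14: full span → s += 14 → s = 14.0000
seg 2 [129.2°–186.7°] dwell: s stays 14.0000
seg 3 [186.7°–288.7°] simple-harmonic, h=-7: full span → s += -7 → s = 7.0000
seg 4 [288.7°–360°] cycloidal, h=27: θ=324.8° here. β=36.1, B=71.3. 27·(0.5063 − sin(2π·0.5063)/(2π)) = 13.8408 → s = 20.8408

20.8408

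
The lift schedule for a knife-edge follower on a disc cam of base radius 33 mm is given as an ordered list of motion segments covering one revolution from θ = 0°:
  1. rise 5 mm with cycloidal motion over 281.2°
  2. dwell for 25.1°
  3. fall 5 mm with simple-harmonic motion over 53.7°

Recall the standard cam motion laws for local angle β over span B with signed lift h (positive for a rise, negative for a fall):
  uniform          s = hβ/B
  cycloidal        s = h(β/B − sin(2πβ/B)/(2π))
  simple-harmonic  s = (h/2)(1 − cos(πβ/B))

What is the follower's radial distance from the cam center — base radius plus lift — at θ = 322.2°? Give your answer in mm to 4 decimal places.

seg 1 [0°–281.2°] cycloidal, h=5: full span → s += 5 → s = 5.0000
seg 2 [281.2°–306.3°] dwell: s stays 5.0000
seg 3 [306.3°–360°] simple-harmonic, h=-5: θ=322.2° here. β=15.9, B=53.7. -5/2·(1 − cos(π·0.2961)) = -1.0058 → s = 3.9942
radial distance = base radius + s = 33 + 3.9942 = 36.9942

36.9942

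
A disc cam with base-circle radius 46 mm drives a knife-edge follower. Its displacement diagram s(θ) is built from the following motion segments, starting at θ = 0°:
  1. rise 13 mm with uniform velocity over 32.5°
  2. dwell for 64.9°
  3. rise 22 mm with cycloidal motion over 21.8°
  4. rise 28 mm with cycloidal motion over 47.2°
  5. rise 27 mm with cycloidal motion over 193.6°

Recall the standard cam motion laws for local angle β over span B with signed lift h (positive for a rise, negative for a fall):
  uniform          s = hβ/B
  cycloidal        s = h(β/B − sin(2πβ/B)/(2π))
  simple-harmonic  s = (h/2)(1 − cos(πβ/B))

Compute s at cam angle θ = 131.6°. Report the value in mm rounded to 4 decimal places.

seg 1 [0°–32.5°] uniform, h=13: full span → s += 13 → s = 13.0000
seg 2 [32.5°–97.4°] dwell: s stays 13.0000
seg 3 [97.4°–119.2°] cycloidal, h=22: full span → s += 22 → s = 35.0000
seg 4 [119.2°–166.4°] cycloidal, h=28: θ=131.6° here. β=12.4, B=47.2. 28·(0.2627 − sin(2π·0.2627)/(2π)) = 2.9138 → s = 37.9138

37.9138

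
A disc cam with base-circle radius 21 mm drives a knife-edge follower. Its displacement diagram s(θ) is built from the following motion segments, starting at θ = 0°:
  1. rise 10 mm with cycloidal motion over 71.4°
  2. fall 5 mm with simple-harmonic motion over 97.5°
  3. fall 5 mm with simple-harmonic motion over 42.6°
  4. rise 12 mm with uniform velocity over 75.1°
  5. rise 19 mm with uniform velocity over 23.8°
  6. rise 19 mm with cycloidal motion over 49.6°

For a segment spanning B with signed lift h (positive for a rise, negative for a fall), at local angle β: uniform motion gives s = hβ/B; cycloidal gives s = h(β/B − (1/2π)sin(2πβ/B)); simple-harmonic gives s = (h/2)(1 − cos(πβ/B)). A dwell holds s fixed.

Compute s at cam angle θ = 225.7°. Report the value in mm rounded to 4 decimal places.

seg 1 [0°–71.4°] cycloidal, h=10: full span → s += 10 → s = 10.0000
seg 2 [71.4°–168.9°] simple-harmonic, h=-5: full span → s += -5 → s = 5.0000
seg 3 [168.9°–211.5°] simple-harmonic, h=-5: full span → s += -5 → s = 0.0000
seg 4 [211.5°–286.6°] uniform, h=12: θ=225.7° here. β=14.2, B=75.1. 12·14.2/75.1 = 2.2690 → s = 2.2690

2.2690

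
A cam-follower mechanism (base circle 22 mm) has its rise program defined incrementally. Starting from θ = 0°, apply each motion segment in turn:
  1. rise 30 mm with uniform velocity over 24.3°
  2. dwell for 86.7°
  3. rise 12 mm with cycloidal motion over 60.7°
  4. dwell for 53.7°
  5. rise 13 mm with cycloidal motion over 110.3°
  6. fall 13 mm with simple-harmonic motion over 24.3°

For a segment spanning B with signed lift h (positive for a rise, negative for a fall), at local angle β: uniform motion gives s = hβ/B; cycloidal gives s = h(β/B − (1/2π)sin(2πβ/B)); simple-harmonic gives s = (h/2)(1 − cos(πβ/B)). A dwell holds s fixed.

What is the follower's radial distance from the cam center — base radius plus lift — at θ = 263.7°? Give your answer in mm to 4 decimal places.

seg 1 [0°–24.3°] uniform, h=30: full span → s += 30 → s = 30.0000
seg 2 [24.3°–111°] dwell: s stays 30.0000
seg 3 [111°–171.7°] cycloidal, h=12: full span → s += 12 → s = 42.0000
seg 4 [171.7°–225.4°] dwell: s stays 42.0000
seg 5 [225.4°–335.7°] cycloidal, h=13: θ=263.7° here. β=38.3, B=110.3. 13·(0.3472 − sin(2π·0.3472)/(2π)) = 2.8193 → s = 44.8193
radial distance = base radius + s = 22 + 44.8193 = 66.8193

66.8193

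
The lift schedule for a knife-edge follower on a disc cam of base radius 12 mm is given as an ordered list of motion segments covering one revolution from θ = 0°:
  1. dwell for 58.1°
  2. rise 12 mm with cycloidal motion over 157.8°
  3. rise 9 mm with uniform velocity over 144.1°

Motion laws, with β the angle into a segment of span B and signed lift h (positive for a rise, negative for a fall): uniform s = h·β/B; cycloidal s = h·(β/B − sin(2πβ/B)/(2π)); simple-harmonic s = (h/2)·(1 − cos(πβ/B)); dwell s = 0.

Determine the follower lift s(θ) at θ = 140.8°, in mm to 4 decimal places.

seg 1 [0°–58.1°] dwell: s stays 0.0000
seg 2 [58.1°–215.9°] cycloidal, h=12: θ=140.8° here. β=82.7, B=157.8. 12·(0.5241 − sin(2π·0.5241)/(2π)) = 6.5768 → s = 6.5768

6.5768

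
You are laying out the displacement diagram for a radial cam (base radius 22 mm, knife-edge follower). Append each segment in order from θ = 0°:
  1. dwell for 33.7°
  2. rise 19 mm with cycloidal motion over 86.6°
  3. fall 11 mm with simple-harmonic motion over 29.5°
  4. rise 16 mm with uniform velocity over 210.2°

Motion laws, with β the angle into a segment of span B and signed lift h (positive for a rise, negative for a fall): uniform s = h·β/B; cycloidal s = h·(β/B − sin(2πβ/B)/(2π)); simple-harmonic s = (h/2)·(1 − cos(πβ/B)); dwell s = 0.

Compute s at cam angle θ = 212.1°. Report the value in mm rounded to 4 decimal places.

seg 1 [0°–33.7°] dwell: s stays 0.0000
seg 2 [33.7°–120.3°] cycloidal, h=19: full span → s += 19 → s = 19.0000
seg 3 [120.3°–149.8°] simple-harmonic, h=-11: full span → s += -11 → s = 8.0000
seg 4 [149.8°–360°] uniform, h=16: θ=212.1° here. β=62.3, B=210.2. 16·62.3/210.2 = 4.7422 → s = 12.7422

12.7422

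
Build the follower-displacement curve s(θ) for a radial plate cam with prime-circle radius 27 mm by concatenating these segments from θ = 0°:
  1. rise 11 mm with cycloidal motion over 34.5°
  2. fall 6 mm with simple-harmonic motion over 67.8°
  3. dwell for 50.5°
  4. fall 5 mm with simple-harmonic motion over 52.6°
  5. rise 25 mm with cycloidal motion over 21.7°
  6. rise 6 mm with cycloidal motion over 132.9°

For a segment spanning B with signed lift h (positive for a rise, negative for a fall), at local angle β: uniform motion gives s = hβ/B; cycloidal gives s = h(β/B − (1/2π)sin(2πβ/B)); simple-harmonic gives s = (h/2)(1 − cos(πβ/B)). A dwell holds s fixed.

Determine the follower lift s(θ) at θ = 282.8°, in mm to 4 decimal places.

seg 1 [0°–34.5°] cycloidal, h=11: full span → s += 11 → s = 11.0000
seg 2 [34.5°–102.3°] simple-harmonic, h=-6: full span → s += -6 → s = 5.0000
seg 3 [102.3°–152.8°] dwell: s stays 5.0000
seg 4 [152.8°–205.4°] simple-harmonic, h=-5: full span → s += -5 → s = 0.0000
seg 5 [205.4°–227.1°] cycloidal, h=25: full span → s += 25 → s = 25.0000
seg 6 [227.1°–360°] cycloidal, h=6: θ=282.8° here. β=55.7, B=132.9. 6·(0.4191 − sin(2π·0.4191)/(2π)) = 2.0500 → s = 27.0500

27.0500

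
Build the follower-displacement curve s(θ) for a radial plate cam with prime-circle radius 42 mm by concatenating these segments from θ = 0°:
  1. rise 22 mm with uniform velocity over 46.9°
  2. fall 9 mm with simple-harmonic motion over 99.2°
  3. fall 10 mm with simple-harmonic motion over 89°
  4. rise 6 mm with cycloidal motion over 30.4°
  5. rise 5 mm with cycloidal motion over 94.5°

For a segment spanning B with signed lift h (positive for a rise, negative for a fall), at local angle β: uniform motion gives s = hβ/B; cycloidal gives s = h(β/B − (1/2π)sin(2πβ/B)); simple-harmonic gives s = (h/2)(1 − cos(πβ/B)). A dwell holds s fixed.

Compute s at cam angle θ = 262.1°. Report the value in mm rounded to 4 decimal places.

seg 1 [0°–46.9°] uniform, h=22: full span → s += 22 → s = 22.0000
seg 2 [46.9°–146.1°] simple-harmonic, h=-9: full span → s += -9 → s = 13.0000
seg 3 [146.1°–235.1°] simple-harmonic, h=-10: full span → s += -10 → s = 3.0000
seg 4 [235.1°–265.5°] cycloidal, h=6: θ=262.1° here. β=27, B=30.4. 6·(0.8882 − sin(2π·0.8882)/(2π)) = 5.9461 → s = 8.9461

8.9461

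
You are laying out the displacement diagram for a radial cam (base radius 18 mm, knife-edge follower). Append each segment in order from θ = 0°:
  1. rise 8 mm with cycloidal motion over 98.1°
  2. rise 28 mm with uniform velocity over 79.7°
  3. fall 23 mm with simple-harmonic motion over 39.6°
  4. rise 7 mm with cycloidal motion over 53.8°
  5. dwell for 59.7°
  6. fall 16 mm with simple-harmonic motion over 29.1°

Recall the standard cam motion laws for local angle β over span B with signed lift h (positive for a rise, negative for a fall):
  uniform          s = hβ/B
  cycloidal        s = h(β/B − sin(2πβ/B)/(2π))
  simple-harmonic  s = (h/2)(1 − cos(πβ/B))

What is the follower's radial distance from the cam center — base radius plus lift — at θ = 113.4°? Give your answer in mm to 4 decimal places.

seg 1 [0°–98.1°] cycloidal, h=8: full span → s += 8 → s = 8.0000
seg 2 [98.1°–177.8°] uniform, h=28: θ=113.4° here. β=15.3, B=79.7. 28·15.3/79.7 = 5.3752 → s = 13.3752
radial distance = base radius + s = 18 + 13.3752 = 31.3752

31.3752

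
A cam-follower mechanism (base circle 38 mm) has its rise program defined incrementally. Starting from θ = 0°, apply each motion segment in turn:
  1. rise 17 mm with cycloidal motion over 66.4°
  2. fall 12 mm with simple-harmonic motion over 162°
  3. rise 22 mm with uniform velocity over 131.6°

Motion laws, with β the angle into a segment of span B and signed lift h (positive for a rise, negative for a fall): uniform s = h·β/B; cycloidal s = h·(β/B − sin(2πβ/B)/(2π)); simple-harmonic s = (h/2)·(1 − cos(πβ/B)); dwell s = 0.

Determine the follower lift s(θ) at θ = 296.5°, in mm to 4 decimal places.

seg 1 [0°–66.4°] cycloidal, h=17: full span → s += 17 → s = 17.0000
seg 2 [66.4°–228.4°] simple-harmonic, h=-12: full span → s += -12 → s = 5.0000
seg 3 [228.4°–360°] uniform, h=22: θ=296.5° here. β=68.1, B=131.6. 22·68.1/131.6 = 11.3845 → s = 16.3845

16.3845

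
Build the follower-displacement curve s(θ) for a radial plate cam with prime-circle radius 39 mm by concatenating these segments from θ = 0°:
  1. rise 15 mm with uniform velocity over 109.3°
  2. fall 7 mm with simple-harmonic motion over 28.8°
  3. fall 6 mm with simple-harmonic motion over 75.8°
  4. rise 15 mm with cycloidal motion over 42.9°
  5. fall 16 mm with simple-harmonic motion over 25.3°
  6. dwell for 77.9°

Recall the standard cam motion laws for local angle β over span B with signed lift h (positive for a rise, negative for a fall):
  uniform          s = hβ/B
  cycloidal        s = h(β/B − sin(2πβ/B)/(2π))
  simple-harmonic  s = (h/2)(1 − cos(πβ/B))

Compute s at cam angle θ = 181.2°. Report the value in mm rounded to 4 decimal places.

seg 1 [0°–109.3°] uniform, h=15: full span → s += 15 → s = 15.0000
seg 2 [109.3°–138.1°] simple-harmonic, h=-7: full span → s += -7 → s = 8.0000
seg 3 [138.1°–213.9°] simple-harmonic, h=-6: θ=181.2° here. β=43.1, B=75.8. -6/2·(1 − cos(π·0.5686)) = -3.6416 → s = 4.3584

4.3584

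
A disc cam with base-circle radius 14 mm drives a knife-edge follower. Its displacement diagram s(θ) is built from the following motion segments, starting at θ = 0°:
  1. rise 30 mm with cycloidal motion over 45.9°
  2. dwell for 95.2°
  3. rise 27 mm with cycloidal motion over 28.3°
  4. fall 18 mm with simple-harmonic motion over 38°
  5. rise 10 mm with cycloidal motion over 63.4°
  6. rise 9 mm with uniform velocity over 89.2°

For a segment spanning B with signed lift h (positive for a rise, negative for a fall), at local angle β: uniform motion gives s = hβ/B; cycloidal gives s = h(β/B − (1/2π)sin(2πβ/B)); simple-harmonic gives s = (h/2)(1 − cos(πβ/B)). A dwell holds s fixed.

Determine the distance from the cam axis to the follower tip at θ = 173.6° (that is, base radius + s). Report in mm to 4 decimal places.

seg 1 [0°–45.9°] cycloidal, h=30: full span → s += 30 → s = 30.0000
seg 2 [45.9°–141.1°] dwell: s stays 30.0000
seg 3 [141.1°–169.4°] cycloidal, h=27: full span → s += 27 → s = 57.0000
seg 4 [169.4°–207.4°] simple-harmonic, h=-18: θ=173.6° here. β=4.2, B=38. -18/2·(1 − cos(π·0.1105)) = -0.5371 → s = 56.4629
radial distance = base radius + s = 14 + 56.4629 = 70.4629

70.4629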